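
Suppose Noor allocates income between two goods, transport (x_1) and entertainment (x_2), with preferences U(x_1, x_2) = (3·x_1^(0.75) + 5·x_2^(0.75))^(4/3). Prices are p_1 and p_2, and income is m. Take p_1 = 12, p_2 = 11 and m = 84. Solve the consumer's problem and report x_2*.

x_2* = 6.9433

Numerically x_2/x_1 = 10.928215, so x_1* = 84/(12 + 11·10.928215) = 0.6354 and x_2* = 10.928215·0.6354 = 6.9433.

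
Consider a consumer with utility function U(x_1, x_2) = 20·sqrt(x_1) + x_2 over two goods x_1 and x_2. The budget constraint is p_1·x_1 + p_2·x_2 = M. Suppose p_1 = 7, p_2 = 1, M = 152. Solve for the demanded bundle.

Utility is quasi-linear in x_2; the FOC for x_1 is 10/√x_1 = p_1/p_2.
Thus x_1* = (10·p_2/p_1)² — independent of M — with the rest of income spent on x_2.
Plugging in: x_1* = (10·1/7)² = 2.0408, x_2* = 137.7143.

x_1* = 2.0408, x_2* = 137.7143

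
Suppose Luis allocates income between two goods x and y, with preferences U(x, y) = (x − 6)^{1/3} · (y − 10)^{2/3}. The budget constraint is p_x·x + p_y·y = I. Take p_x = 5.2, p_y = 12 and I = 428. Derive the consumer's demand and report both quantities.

x* = 23.7436, y* = 25.3778

MRS = (1/2)·(y−10)/(x−6). Tangency with p_x/p_y gives y−10 = 2·(p_x/p_y)·(x−6).
After buying the subsistence bundle (6, 10), a share 1/3 of the remaining income goes to x: x* = 6 + 1/3·(I − 6p_x − 10p_y)/p_x.
Discretionary income = 428 − 6·5.2 − 10·12 = 276.8; x* = 6 + 1/3·276.8/5.2 = 23.7436; y* = 10 + 2/3·276.8/12 = 25.3778.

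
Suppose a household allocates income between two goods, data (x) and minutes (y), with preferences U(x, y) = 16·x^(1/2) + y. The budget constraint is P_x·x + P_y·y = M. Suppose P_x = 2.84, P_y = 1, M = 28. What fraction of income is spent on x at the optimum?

Set MRS = P_x/P_y: 8·x^(−1/2) = P_x/P_y.
Thus x* = (8·P_y/P_x)² — independent of M — with the rest of income spent on y.
Plugging in: x* = (8·1/2.84)² = 7.9349, y* = 5.4648.
Expenditure on x: 2.84·7.9349 = 22.5352; share = 0.8048.

share on x = 0.8048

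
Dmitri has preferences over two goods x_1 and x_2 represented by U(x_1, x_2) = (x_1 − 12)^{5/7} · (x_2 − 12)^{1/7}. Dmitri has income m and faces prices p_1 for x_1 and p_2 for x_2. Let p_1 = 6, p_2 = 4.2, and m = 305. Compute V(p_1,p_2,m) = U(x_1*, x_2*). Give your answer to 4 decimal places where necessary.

This is Cobb-Douglas in (x_1−12, x_2−12): tangency gives 5/7·p_2·(x_2−12) = 1/7·p_1·(x_1−12).
After buying the subsistence bundle (12, 12), a share 5/6 of the remaining income goes to x_1: x_1* = 12 + 5/6·(m − 12p_1 − 12p_2)/p_1.
Discretionary income = 305 − 12·6 − 12·4.2 = 182.6; x_1* = 12 + 5/6·182.6/6 = 37.3611; x_2* = 12 + 1/6·182.6/4.2 = 19.246.
Utility at the optimum: U(37.3611, 19.246) = 13.3613.

V = 13.3613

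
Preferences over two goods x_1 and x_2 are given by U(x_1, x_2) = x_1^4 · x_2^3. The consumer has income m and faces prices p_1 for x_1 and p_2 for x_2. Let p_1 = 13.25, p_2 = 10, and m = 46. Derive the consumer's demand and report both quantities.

The MRS is (4/3)·x_2/x_1. Set MRS = p_1/p_2.
So 4·p_2·x_2 = 3·p_1·x_1; combined with the budget, a share 4/7 of income goes to x_1.
Demand: x_1*(p_1,p_2,m) = 4/7·m/p_1 and x_2* = 3/7·m/p_2.
At p_1=13.25, p_2=10, m=46: x_1* = 4/7·46/13.25 = 1.9838, x_2* = 1.9714.

x_1* = 1.9838, x_2* = 1.9714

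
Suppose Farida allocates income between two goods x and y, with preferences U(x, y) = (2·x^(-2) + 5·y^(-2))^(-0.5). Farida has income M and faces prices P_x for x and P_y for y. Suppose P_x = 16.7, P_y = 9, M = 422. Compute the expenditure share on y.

share on y = 0.4734

MU_x ∝ 2·x^(-3), MU_y ∝ 5·y^(-3), so MRS = (2/5)·(y/x)^(3) = P_x/P_y.
Solve for the ratio: y/x = [(5/2)·P_x/P_y]^(1/3).
Substitute y = (y/x)·x into the budget: x* = M/(P_x + P_y·(y/x)).
Numerically y/x = 1.667777, so x* = 422/(16.7 + 9·1.667777) = 13.3081 and y* = 1.667777·13.3081 = 22.195.
Expenditure on y: 9·22.195 = 199.7546; share = 0.4734.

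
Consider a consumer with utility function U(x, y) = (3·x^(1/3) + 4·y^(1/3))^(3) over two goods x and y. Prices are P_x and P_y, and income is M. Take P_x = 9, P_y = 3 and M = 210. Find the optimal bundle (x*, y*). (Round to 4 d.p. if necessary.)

x* = 6.3636, y* = 50.9091

Substitute y = (y/x)·x into the budget: x* = M/(P_x + P_y·(y/x)).
Numerically y/x = 8, so x* = 210/(9 + 3·8) = 6.3636 and y* = 8·6.3636 = 50.9091.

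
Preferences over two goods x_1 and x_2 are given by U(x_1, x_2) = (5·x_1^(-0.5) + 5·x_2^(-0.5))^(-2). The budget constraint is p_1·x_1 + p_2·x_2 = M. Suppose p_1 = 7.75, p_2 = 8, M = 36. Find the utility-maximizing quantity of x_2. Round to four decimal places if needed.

x_2* = 2.2619

MU_x_1 ∝ 5·x_1^(-1.5), MU_x_2 ∝ 5·x_2^(-1.5), so MRS = (x_2/x_1)^(1.5) = p_1/p_2.
Solve for the ratio: x_2/x_1 = [p_1/p_2]^(2/3).
With the ratio pinned down, the budget gives x_1* = M/(p_1 + p_2·(x_2/x_1)) and x_2* = (x_2/x_1)·x_1*.
Numerically x_2/x_1 = 0.979057, so x_1* = 36/(7.75 + 8·0.979057) = 2.3103 and x_2* = 0.979057·2.3103 = 2.2619.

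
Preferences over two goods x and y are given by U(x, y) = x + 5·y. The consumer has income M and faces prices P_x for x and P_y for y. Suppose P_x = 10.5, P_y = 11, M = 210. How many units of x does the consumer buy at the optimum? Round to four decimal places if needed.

x* = 0

Linear utility — the consumer picks whichever good has higher MU/price: 1/10.5 = 0.0952 vs 5/11 = 0.4545.
y gives more utility per dollar, so spend all income on y: y* = M/P_y, x* = 0.
Numerically: x* = 0, y* = 19.0909.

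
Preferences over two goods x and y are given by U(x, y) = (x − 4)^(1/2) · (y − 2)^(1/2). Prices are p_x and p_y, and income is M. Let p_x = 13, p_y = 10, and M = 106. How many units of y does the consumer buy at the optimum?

MRS = (y−2)/(x−4). Tangency with p_x/p_y gives y−2 = (p_x/p_y)·(x−4).
After buying the subsistence bundle (4, 2), a share 0.5 of the remaining income goes to x: x* = 4 + 0.5·(M − 4p_x − 2p_y)/p_x.
Discretionary income = 106 − 4·13 − 2·10 = 34; y* = 2 + 0.5·34/10 = 3.7.

y* = 3.7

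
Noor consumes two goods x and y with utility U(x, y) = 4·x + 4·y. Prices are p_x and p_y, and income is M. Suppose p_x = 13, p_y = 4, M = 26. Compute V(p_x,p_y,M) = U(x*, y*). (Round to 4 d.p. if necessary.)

V = 26

Perfect substitutes: compare marginal utility per dollar. 4/p_x vs 4/p_y → 0.3077 vs 1.
y gives more utility per dollar, so spend all income on y: y* = M/p_y, x* = 0.
Numerically: x* = 0, y* = 6.5.
Utility at the optimum: U(0, 6.5) = 26.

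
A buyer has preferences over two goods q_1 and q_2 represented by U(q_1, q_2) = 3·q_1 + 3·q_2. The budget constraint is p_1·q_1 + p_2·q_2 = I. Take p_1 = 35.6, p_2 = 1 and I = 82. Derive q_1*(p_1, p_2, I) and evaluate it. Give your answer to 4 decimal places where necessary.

Perfect substitutes: compare marginal utility per dollar. 3/p_1 vs 3/p_2 → 0.0843 vs 3.
q_2 gives more utility per dollar, so spend all income on q_2: q_2* = I/p_2, q_1* = 0.
Numerically: q_1* = 0, q_2* = 82.

q_1* = 0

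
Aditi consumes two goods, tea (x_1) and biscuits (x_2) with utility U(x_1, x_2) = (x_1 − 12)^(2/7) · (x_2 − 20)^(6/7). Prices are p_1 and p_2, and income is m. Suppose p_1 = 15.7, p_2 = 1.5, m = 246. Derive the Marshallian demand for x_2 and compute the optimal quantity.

x_2* = 33.8

MRS = (1/3)·(x_2−20)/(x_1−12). Tangency with p_1/p_2 gives x_2−20 = 3·(p_1/p_2)·(x_1−12).
Substituting into the budget: x_1* = 12 + 0.25·(m − 12·p_1 − 20·p_2)/p_1, and x_2* = 20 + 0.75·(…)/p_2.
Discretionary income = 246 − 12·15.7 − 20·1.5 = 27.6; x_2* = 20 + 0.75·27.6/1.5 = 33.8.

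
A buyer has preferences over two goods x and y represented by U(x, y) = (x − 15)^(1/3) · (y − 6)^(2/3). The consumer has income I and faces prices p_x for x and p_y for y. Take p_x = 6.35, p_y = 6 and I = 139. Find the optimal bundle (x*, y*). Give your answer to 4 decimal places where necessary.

This is Cobb-Douglas in (x−15, y−6): tangency gives 1/3·p_y·(y−6) = 2/3·p_x·(x−15).
Substituting into the budget: x* = 15 + 1/3·(I − 15·p_x − 6·p_y)/p_x, and y* = 6 + 2/3·(…)/p_y.
Discretionary income = 139 − 15·6.35 − 6·6 = 7.75; x* = 15 + 1/3·7.75/6.35 = 15.4068; y* = 6 + 2/3·7.75/6 = 6.8611.

x* = 15.4068, y* = 6.8611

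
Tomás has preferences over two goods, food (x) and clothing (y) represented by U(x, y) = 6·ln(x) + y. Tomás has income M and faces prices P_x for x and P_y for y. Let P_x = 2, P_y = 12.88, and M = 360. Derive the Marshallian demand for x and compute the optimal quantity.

MU_x = 6/x, MU_y = 1. Tangency: 6/x = P_x/P_y.
So x*(P_x,P_y) = 6·P_y/P_x, independent of income; and y* = (M − 6·P_y)/P_y.
At the given prices: x* = 6·12.88/2 = 38.64.

x* = 38.64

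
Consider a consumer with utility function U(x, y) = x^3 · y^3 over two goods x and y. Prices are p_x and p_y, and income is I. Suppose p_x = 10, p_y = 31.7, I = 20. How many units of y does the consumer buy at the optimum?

y* = 0.3155

MU_x/MU_y = (3·y)/(3·x); tangency sets this equal to p_x/p_y.
Rearranging, p_y·y = p_x·x. Substituting into the budget gives p_x·x·(1 + 1) = I.
Demand: x*(p_x,p_y,I) = 0.5·I/p_x and y* = 0.5·I/p_y.
At p_x=10, p_y=31.7, I=20: y* = 0.5·20/31.7 = 0.3155.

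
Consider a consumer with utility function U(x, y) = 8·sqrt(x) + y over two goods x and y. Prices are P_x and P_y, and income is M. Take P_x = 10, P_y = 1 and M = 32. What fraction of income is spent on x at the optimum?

Plugging in: x* = (4·1/10)² = 0.16, y* = 30.4.
Expenditure on x: 10·0.16 = 1.6; share = 0.05.

share on x = 0.05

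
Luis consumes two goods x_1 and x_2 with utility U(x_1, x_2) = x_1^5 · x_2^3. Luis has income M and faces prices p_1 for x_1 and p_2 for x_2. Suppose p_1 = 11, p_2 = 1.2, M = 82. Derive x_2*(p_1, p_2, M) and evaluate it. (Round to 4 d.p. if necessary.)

Tangency: MRS = (5/3)·x_2/x_1 = p_1/p_2.
So 5·p_2·x_2 = 3·p_1·x_1; combined with the budget, a share 0.625 of income goes to x_1.
Demand: x_1*(p_1,p_2,M) = 0.625·M/p_1 and x_2* = 0.375·M/p_2.
At p_1=11, p_2=1.2, M=82: x_2* = 0.375·82/1.2 = 25.625.

x_2* = 25.625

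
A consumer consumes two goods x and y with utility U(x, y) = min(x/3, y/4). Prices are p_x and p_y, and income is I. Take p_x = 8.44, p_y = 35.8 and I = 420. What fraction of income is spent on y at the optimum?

Demand: x*(p_x,p_y,I) = 3·I/(3·p_x + 4·p_y), y* = 4·I/(3·p_x + 4·p_y).
Here 3·8.44 + 4·35.8 = 168.52, giving x* = 7.4769 and y* = 9.9691.
Expenditure on y: 35.8·9.9691 = 356.8953; share = 0.8498.

share on y = 0.8498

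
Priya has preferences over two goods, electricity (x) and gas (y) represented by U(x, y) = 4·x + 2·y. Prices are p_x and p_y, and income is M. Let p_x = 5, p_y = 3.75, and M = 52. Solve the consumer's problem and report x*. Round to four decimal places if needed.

Linear utility — the consumer picks whichever good has higher MU/price: 4/5 = 0.8 vs 2/3.75 = 0.5333.
x gives more utility per dollar, so spend all income on x: x* = M/p_x, y* = 0.
Numerically: x* = 10.4, y* = 0.

x* = 10.4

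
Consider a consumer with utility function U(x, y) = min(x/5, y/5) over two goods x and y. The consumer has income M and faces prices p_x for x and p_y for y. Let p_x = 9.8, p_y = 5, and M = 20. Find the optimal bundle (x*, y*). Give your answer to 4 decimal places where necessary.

x* = 1.3514, y* = 1.3514

Leontief preferences: the optimum is at the kink where x/5 = y/5, i.e. y = x.
Budget: p_x·x + p_y·x = M, so (5·p_x + 5·p_y)·x = 5·M.
Demand: x*(p_x,p_y,M) = 5·M/(5·p_x + 5·p_y), y* = 5·M/(5·p_x + 5·p_y).
Here 5·9.8 + 5·5 = 74, giving x* = 1.3514 and y* = 1.3514.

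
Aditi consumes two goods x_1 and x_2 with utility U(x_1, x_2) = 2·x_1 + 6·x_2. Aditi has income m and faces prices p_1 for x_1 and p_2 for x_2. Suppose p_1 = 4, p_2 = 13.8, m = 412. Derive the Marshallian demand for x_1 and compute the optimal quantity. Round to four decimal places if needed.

Linear utility — the consumer picks whichever good has higher MU/price: 2/4 = 0.5 vs 6/13.8 = 0.4348.
x_1 gives more utility per dollar, so spend all income on x_1: x_1* = m/p_1, x_2* = 0.
Numerically: x_1* = 103, x_2* = 0.

x_1* = 103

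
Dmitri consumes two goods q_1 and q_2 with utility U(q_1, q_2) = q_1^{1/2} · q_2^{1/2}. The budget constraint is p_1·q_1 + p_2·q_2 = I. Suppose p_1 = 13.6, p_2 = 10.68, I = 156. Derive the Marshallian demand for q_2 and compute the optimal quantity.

Tangency: MRS = q_2/q_1 = p_1/p_2.
So 0.5·p_2·q_2 = 0.5·p_1·q_1; combined with the budget, a share 0.5 of income goes to q_1.
Demand: q_1*(p_1,p_2,I) = 0.5·I/p_1 and q_2* = 0.5·I/p_2.
At p_1=13.6, p_2=10.68, I=156: q_2* = 0.5·156/10.68 = 7.3034.

q_2* = 7.3034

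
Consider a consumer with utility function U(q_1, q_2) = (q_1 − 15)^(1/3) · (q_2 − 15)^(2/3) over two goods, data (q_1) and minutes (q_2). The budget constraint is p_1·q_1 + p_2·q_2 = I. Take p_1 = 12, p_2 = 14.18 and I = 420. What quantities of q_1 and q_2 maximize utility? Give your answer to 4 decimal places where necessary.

MRS = (1/2)·(q_2−15)/(q_1−15). Tangency with p_1/p_2 gives q_2−15 = 2·(p_1/p_2)·(q_1−15).
After buying the subsistence bundle (15, 15), a share 1/3 of the remaining income goes to q_1: q_1* = 15 + 1/3·(I − 15p_1 − 15p_2)/p_1.
Discretionary income = 420 − 15·12 − 15·14.18 = 27.3; q_1* = 15 + 1/3·27.3/12 = 15.7583; q_2* = 15 + 2/3·27.3/14.18 = 16.2835.

q_1* = 15.7583, q_2* = 16.2835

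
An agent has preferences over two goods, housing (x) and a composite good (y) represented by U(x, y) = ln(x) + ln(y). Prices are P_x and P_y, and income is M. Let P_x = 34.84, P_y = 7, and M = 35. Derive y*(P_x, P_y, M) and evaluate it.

Tangency: MRS = y/x = P_x/P_y.
Rearranging, P_y·y = P_x·x. Substituting into the budget gives P_x·x·(1 + 1) = M.
Demand: x*(P_x,P_y,M) = 0.5·M/P_x and y* = 0.5·M/P_y.
At P_x=34.84, P_y=7, M=35: y* = 0.5·35/7 = 2.5.

y* = 2.5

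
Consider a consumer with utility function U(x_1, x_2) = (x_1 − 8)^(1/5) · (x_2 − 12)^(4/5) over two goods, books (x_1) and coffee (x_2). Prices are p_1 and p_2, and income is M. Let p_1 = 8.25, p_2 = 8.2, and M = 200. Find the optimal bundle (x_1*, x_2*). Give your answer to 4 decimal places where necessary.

Substituting into the budget: x_1* = 8 + 0.2·(M − 8·p_1 − 12·p_2)/p_1, and x_2* = 12 + 0.8·(…)/p_2.
Discretionary income = 200 − 8·8.25 − 12·8.2 = 35.6; x_1* = 8 + 0.2·35.6/8.25 = 8.863; x_2* = 12 + 0.8·35.6/8.2 = 15.4732.

x_1* = 8.863, x_2* = 15.4732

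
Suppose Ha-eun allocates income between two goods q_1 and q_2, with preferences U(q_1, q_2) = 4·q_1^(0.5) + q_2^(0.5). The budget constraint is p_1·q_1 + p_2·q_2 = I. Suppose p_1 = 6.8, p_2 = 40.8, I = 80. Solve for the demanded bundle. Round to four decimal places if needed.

MU_q_1 ∝ 4·q_1^(-0.5), MU_q_2 ∝ q_2^(-0.5), so MRS = 4·(q_2/q_1)^(0.5) = p_1/p_2.
Hence q_2/q_1 = ((1/4)·p_1/p_2)^(1/(0.5)), i.e. raised to the 2 power.
Substitute q_2 = (q_2/q_1)·q_1 into the budget: q_1* = I/(p_1 + p_2·(q_2/q_1)).
Numerically q_2/q_1 = 0.001736, so q_1* = 80/(6.8 + 40.8·0.001736) = 11.6434 and q_2* = 0.001736·11.6434 = 0.0202.

q_1* = 11.6434, q_2* = 0.0202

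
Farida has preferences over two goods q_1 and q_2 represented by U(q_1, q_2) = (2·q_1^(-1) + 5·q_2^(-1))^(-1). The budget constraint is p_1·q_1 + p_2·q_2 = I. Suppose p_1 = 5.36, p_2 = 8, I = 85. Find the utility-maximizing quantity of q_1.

q_1* = 5.4093

MU_q_1 ∝ 2·q_1^(-2), MU_q_2 ∝ 5·q_2^(-2), so MRS = (2/5)·(q_2/q_1)^(2) = p_1/p_2.
Solve for the ratio: q_2/q_1 = [(5/2)·p_1/p_2]^(0.5).
Substitute q_2 = (q_2/q_1)·q_1 into the budget: q_1* = I/(p_1 + p_2·(q_2/q_1)).
Numerically q_2/q_1 = 1.294218, so q_1* = 85/(5.36 + 8·1.294218) = 5.4093.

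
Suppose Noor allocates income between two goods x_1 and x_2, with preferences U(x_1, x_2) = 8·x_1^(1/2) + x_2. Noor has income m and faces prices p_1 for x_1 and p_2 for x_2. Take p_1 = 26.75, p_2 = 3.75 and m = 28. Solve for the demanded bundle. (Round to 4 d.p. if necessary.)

x_1* = 0.3144, x_2* = 5.2237

MU_x_1 = 4/√x_1, MU_x_2 = 1. Tangency: 4/√x_1 = p_1/p_2.
Solve: √x_1 = 4·p_2/p_1, so x_1*(p_1,p_2) = (4·p_2/p_1)², and x_2* = (m − p_1·x_1*)/p_2.
Plugging in: x_1* = (4·3.75/26.75)² = 0.3144, x_2* = 5.2237.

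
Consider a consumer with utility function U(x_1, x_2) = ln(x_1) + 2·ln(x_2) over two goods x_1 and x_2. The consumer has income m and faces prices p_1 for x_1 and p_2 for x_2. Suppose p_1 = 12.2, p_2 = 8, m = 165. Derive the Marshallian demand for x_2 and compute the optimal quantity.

x_2* = 13.75

MU_x_1/MU_x_2 = (x_2)/(2·x_1); tangency sets this equal to p_1/p_2.
Rearranging, p_2·x_2 = 2·p_1·x_1. Substituting into the budget gives p_1·x_1·(1 + 2) = m.
Demand: x_1*(p_1,p_2,m) = 1/3·m/p_1 and x_2* = 2/3·m/p_2.
At p_1=12.2, p_2=8, m=165: x_2* = 2/3·165/8 = 13.75.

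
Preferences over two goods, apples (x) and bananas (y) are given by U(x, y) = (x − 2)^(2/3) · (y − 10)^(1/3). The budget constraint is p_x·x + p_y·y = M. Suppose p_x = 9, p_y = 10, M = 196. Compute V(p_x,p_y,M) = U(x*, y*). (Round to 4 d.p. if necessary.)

After buying the subsistence bundle (2, 10), a share 2/3 of the remaining income goes to x: x* = 2 + 2/3·(M − 2p_x − 10p_y)/p_x.
Discretionary income = 196 − 2·9 − 10·10 = 78; x* = 2 + 2/3·78/9 = 7.7778; y* = 10 + 1/3·78/10 = 12.6.
Utility at the optimum: U(7.7778, 12.6) = 4.4276.

V = 4.4276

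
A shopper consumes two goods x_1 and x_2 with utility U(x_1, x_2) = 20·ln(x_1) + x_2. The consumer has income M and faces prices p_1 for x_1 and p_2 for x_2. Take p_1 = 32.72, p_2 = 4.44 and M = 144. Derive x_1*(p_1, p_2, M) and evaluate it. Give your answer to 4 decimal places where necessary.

Set MRS = p_1/p_2: (20/x_1)/1 = p_1/p_2.
So x_1*(p_1,p_2) = 20·p_2/p_1, independent of income; and x_2* = (M − 20·p_2)/p_2.
At the given prices: x_1* = 20·4.44/32.72 = 2.7139.

x_1* = 2.7139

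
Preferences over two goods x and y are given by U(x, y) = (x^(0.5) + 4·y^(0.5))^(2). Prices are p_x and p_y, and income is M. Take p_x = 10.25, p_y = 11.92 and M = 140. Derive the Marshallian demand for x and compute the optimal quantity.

MRS = MU_x/MU_y = (1/4)·(y/x)^(0.5). Set equal to p_x/p_y.
Hence y/x = (4·p_x/p_y)^(1/(0.5)), i.e. raised to the 2 power.
Substitute y = (y/x)·x into the budget: x* = M/(p_x + p_y·(y/x)).
Numerically y/x = 11.83083, so x* = 140/(10.25 + 11.92·11.83083) = 0.9255.

x* = 0.9255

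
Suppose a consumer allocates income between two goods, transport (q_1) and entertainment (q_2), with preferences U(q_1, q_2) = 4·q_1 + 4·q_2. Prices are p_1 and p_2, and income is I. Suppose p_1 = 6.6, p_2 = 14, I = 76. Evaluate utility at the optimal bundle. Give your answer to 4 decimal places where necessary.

V = 46.0606

Perfect substitutes: compare marginal utility per dollar. 4/p_1 vs 4/p_2 → 0.6061 vs 0.2857.
q_1 gives more utility per dollar, so spend all income on q_1: q_1* = I/p_1, q_2* = 0.
Numerically: q_1* = 11.5152, q_2* = 0.
Utility at the optimum: U(11.5152, 0) = 46.0606.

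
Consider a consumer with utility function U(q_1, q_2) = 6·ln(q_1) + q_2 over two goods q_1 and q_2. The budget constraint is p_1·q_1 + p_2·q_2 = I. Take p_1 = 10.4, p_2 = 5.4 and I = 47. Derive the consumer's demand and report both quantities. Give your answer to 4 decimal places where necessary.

q_1* = 3.1154, q_2* = 2.7037

So q_1*(p_1,p_2) = 6·p_2/p_1, independent of income; and q_2* = (I − 6·p_2)/p_2.
At the given prices: q_1* = 6·5.4/10.4 = 3.1154, and q_2* = 2.7037.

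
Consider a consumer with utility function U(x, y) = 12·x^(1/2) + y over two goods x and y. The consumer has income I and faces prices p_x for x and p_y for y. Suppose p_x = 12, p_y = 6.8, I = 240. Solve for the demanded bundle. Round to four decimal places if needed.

Utility is quasi-linear in y; the FOC for x is 6/√x = p_x/p_y.
Thus x* = (6·p_y/p_x)² — independent of I — with the rest of income spent on y.
Plugging in: x* = (6·6.8/12)² = 11.56, y* = 14.8941.

x* = 11.56, y* = 14.8941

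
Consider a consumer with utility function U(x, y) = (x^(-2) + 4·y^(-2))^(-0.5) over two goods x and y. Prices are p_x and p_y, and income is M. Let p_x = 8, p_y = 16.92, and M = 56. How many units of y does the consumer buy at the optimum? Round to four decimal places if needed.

y* = 2.3943

From the CES first-order condition, (1/4)·(y/x)^(3) = p_x/p_y.
Solve for the ratio: y/x = [4·p_x/p_y]^(1/3).
Substitute y = (y/x)·x into the budget: x* = M/(p_x + p_y·(y/x)).
Numerically y/x = 1.236659, so x* = 56/(8 + 16.92·1.236659) = 1.9361 and y* = 1.236659·1.9361 = 2.3943.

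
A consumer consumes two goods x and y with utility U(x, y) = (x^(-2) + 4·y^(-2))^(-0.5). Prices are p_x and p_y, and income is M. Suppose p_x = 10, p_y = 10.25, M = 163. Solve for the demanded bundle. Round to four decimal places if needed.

x* = 6.2363, y* = 9.8183

MRS = MU_x/MU_y = (1/4)·(y/x)^(3). Set equal to p_x/p_y.
Hence y/x = (4·p_x/p_y)^(1/(3)), i.e. raised to the 1/3 power.
With the ratio pinned down, the budget gives x* = M/(p_x + p_y·(y/x)) and y* = (y/x)·x*.
Numerically y/x = 1.574389, so x* = 163/(10 + 10.25·1.574389) = 6.2363 and y* = 1.574389·6.2363 = 9.8183.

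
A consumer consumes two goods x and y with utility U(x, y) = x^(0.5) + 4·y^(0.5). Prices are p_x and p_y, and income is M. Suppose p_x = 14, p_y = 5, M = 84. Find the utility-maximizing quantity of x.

From the CES first-order condition, (1/4)·(y/x)^(0.5) = p_x/p_y.
Hence y/x = (4·p_x/p_y)^(1/(0.5)), i.e. raised to the 2 power.
With the ratio pinned down, the budget gives x* = M/(p_x + p_y·(y/x)) and y* = (y/x)·x*.
Numerically y/x = 125.44, so x* = 84/(14 + 5·125.44) = 0.131.

x* = 0.131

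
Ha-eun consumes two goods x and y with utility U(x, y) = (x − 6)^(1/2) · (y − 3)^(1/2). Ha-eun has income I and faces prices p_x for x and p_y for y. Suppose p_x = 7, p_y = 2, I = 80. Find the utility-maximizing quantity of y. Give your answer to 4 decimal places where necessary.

y* = 11

Let x' = x−6, y' = y−3. MRS = y'/x' = p_x/p_y.
After buying the subsistence bundle (6, 3), a share 0.5 of the remaining income goes to x: x* = 6 + 0.5·(I − 6p_x − 3p_y)/p_x.
Discretionary income = 80 − 6·7 − 3·2 = 32; y* = 3 + 0.5·32/2 = 11.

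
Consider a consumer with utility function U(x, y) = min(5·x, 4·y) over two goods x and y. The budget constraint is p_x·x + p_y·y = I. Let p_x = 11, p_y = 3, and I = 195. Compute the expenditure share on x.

share on x = 0.7458

With perfect complements, no substitution: consume in ratio x:y = 4:5.
Budget: p_x·x + p_y·(5/4)·x = I, so (4·p_x + 5·p_y)·x = 4·I.
Demand: x*(p_x,p_y,I) = 4·I/(4·p_x + 5·p_y), y* = 5·I/(4·p_x + 5·p_y).
Here 4·11 + 5·3 = 59, giving x* = 13.2203 and y* = 16.5254.
Expenditure on x: 11·13.2203 = 145.4237; share = 0.7458.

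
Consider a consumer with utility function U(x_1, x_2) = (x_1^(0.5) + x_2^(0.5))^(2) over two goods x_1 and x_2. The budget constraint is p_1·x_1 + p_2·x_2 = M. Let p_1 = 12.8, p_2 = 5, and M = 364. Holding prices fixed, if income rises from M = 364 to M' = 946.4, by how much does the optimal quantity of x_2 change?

MU_x_1 ∝ x_1^(-0.5), MU_x_2 ∝ x_2^(-0.5), so MRS = (x_2/x_1)^(0.5) = p_1/p_2.
Hence x_2/x_1 = (p_1/p_2)^(1/(0.5)), i.e. raised to the 2 power.
Substitute x_2 = (x_2/x_1)·x_1 into the budget: x_1* = M/(p_1 + p_2·(x_2/x_1)).
Numerically x_2/x_1 = 6.5536, so x_1* = 364/(12.8 + 5·6.5536) = 7.9881 and x_2* = 6.5536·7.9881 = 52.3506.
At M' = 946.4: x_2* = 136.1115. Change: 136.1115 − 52.3506 = 83.7609.

Δx_2* = 83.7609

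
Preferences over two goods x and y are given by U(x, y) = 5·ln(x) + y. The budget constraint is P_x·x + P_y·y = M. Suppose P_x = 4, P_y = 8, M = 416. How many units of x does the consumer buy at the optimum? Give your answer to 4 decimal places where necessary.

x* = 10

So x*(P_x,P_y) = 5·P_y/P_x, independent of income; and y* = (M − 5·P_y)/P_y.
At the given prices: x* = 5·8/4 = 10.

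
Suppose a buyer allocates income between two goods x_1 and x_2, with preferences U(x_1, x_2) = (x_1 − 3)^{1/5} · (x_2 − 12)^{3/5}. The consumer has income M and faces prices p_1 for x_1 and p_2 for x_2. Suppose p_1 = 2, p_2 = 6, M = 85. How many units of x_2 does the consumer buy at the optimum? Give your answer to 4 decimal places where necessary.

x_2* = 12.875

After buying the subsistence bundle (3, 12), a share 0.25 of the remaining income goes to x_1: x_1* = 3 + 0.25·(M − 3p_1 − 12p_2)/p_1.
Discretionary income = 85 − 3·2 − 12·6 = 7; x_2* = 12 + 0.75·7/6 = 12.875.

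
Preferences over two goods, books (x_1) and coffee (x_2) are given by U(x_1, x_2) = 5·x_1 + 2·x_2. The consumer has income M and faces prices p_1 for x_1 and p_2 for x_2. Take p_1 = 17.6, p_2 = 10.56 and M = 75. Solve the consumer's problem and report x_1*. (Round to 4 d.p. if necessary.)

x_1 gives more utility per dollar, so spend all income on x_1: x_1* = M/p_1, x_2* = 0.
Numerically: x_1* = 4.2614, x_2* = 0.

x_1* = 4.2614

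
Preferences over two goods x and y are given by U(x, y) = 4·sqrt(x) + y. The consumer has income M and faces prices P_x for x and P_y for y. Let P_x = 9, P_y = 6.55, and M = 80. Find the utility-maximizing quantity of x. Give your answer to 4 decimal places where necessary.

Solve: √x = 2·P_y/P_x, so x*(P_x,P_y) = (2·P_y/P_x)², and y* = (M − P_x·x*)/P_y.
Plugging in: x* = (2·6.55/9)² = 2.1186.

x* = 2.1186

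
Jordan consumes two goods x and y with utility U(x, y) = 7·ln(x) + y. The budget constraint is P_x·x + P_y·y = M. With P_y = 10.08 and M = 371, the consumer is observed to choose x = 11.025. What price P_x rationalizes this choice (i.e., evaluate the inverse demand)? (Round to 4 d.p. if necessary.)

P_x = 6.4

Set MRS = P_x/P_y: (7/x)/1 = P_x/P_y.
So x*(P_x,P_y) = 7·P_y/P_x, independent of income; and y* = (M − 7·P_y)/P_y.
Set x* = 11.025 in the demand function and solve for P_x: P_x = 6.4.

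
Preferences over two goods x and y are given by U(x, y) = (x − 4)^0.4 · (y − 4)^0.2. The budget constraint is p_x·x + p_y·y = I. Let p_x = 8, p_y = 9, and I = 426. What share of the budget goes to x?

Let x' = x−4, y' = y−4. MRS = 2·y'/x' = p_x/p_y.
After buying the subsistence bundle (4, 4), a share 2/3 of the remaining income goes to x: x* = 4 + 2/3·(I − 4p_x − 4p_y)/p_x.
Discretionary income = 426 − 4·8 − 4·9 = 358; x* = 4 + 2/3·358/8 = 33.8333; y* = 4 + 1/3·358/9 = 17.2593.
Expenditure on x: 8·33.8333 = 270.6667; share = 0.6354.

share on x = 0.6354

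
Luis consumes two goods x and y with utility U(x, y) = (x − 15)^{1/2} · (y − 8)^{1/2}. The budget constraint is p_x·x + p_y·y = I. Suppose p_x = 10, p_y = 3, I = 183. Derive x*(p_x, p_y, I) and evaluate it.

This is Cobb-Douglas in (x−15, y−8): tangency gives 0.5·p_y·(y−8) = 0.5·p_x·(x−15).
After buying the subsistence bundle (15, 8), a share 0.5 of the remaining income goes to x: x* = 15 + 0.5·(I − 15p_x − 8p_y)/p_x.
Discretionary income = 183 − 15·10 − 8·3 = 9; x* = 15 + 0.5·9/10 = 15.45.

x* = 15.45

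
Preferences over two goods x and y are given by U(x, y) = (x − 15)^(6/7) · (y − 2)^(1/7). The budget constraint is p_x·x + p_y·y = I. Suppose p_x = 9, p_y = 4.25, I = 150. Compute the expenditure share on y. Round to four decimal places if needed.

Substituting into the budget: x* = 15 + 6/7·(I − 15·p_x − 2·p_y)/p_x, and y* = 2 + 1/7·(…)/p_y.
Discretionary income = 150 − 15·9 − 2·4.25 = 6.5; x* = 15 + 6/7·6.5/9 = 15.619; y* = 2 + 1/7·6.5/4.25 = 2.2185.
Expenditure on y: 4.25·2.2185 = 9.4286; share = 0.0629.

share on y = 0.0629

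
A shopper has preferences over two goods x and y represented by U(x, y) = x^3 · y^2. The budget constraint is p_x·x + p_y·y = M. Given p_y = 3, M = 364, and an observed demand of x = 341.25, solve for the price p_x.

MU_x/MU_y = (3·y)/(2·x); tangency sets this equal to p_x/p_y.
Rearranging, p_y·y = (2/3)·p_x·x. Substituting into the budget gives p_x·x·(1 + (2/3)) = M.
Demand: x*(p_x,p_y,M) = 0.6·M/p_x and y* = 0.4·M/p_y.
Set x* = 341.25 in the demand function and solve for p_x: p_x = 0.64.

p_x = 0.64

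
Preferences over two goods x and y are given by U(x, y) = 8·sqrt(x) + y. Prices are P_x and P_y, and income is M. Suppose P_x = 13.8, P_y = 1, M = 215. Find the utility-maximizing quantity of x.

MU_x = 4/√x, MU_y = 1. Tangency: 4/√x = P_x/P_y.
Thus x* = (4·P_y/P_x)² — independent of M — with the rest of income spent on y.
Plugging in: x* = (4·1/13.8)² = 0.084.

x* = 0.084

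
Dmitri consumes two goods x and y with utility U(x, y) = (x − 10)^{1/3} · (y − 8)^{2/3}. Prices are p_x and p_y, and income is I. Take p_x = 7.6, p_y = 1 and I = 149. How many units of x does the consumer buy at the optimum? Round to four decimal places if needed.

x* = 12.8509

Let x' = x−10, y' = y−8. MRS = (1/2)·y'/x' = p_x/p_y.
Substituting into the budget: x* = 10 + 1/3·(I − 10·p_x − 8·p_y)/p_x, and y* = 8 + 2/3·(…)/p_y.
Discretionary income = 149 − 10·7.6 − 8·1 = 65; x* = 10 + 1/3·65/7.6 = 12.8509.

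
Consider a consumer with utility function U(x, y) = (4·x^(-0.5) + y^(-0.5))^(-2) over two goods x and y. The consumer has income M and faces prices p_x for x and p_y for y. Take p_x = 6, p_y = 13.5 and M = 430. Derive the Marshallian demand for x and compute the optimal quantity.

x* = 47.1485

With the ratio pinned down, the budget gives x* = M/(p_x + p_y·(y/x)) and y* = (y/x)·x*.
Numerically y/x = 0.23112, so x* = 430/(6 + 13.5·0.23112) = 47.1485.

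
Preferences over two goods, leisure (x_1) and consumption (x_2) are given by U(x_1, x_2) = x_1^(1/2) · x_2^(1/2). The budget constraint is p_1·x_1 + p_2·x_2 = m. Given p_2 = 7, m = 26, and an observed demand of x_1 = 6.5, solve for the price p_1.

p_1 = 2

The MRS is x_2/x_1. Set MRS = p_1/p_2.
So 0.5·p_2·x_2 = 0.5·p_1·x_1; combined with the budget, a share 0.5 of income goes to x_1.
Demand: x_1*(p_1,p_2,m) = 0.5·m/p_1 and x_2* = 0.5·m/p_2.
Set x_1* = 6.5 in the demand function and solve for p_1: p_1 = 2.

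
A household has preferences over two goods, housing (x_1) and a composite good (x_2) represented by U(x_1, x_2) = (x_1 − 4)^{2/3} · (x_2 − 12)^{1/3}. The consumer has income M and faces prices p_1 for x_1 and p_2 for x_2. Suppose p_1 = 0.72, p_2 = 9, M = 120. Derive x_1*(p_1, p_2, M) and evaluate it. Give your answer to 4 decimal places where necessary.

Let x_1' = x_1−4, x_2' = x_2−12. MRS = 2·x_2'/x_1' = p_1/p_2.
Substituting into the budget: x_1* = 4 + 2/3·(M − 4·p_1 − 12·p_2)/p_1, and x_2* = 12 + 1/3·(…)/p_2.
Discretionary income = 120 − 4·0.72 − 12·9 = 9.12; x_1* = 4 + 2/3·9.12/0.72 = 12.4444.

x_1* = 12.4444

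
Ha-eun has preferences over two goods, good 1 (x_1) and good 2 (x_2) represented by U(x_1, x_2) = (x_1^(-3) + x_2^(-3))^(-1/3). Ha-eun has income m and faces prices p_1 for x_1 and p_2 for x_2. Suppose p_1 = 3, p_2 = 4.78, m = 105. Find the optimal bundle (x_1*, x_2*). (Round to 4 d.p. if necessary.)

x_1* = 14.4737, x_2* = 12.8826

MU_x_1 ∝ x_1^(-4), MU_x_2 ∝ x_2^(-4), so MRS = (x_2/x_1)^(4) = p_1/p_2.
Solve for the ratio: x_2/x_1 = [p_1/p_2]^(0.25).
With the ratio pinned down, the budget gives x_1* = m/(p_1 + p_2·(x_2/x_1)) and x_2* = (x_2/x_1)·x_1*.
Numerically x_2/x_1 = 0.890068, so x_1* = 105/(3 + 4.78·0.890068) = 14.4737 and x_2* = 0.890068·14.4737 = 12.8826.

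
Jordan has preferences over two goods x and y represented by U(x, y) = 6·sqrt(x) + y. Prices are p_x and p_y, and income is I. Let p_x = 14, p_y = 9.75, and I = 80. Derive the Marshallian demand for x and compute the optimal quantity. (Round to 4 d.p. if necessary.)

Set MRS = p_x/p_y: 3·x^(−1/2) = p_x/p_y.
Thus x* = (3·p_y/p_x)² — independent of I — with the rest of income spent on y.
Plugging in: x* = (3·9.75/14)² = 4.3651.

x* = 4.3651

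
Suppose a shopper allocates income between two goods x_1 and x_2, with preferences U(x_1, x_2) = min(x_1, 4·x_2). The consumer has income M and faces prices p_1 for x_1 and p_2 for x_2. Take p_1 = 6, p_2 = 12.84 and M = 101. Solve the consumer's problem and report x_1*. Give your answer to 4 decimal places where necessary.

Leontief preferences: the optimum is at the kink where x_1/4 = x_2/1, i.e. x_2 = (1/4)·x_1.
Budget: p_1·x_1 + p_2·(1/4)·x_1 = M, so (4·p_1 + p_2)·x_1 = 4·M.
Demand: x_1*(p_1,p_2,M) = 4·M/(4·p_1 + p_2), x_2* = M/(4·p_1 + p_2).
Here 4·6 + 12.84 = 36.84, giving x_1* = 10.9663.

x_1* = 10.9663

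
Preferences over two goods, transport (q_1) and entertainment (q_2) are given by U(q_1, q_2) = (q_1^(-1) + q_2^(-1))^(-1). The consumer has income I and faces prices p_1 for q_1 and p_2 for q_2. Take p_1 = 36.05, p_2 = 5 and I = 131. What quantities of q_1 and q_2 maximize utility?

MRS = MU_q_1/MU_q_2 = (q_2/q_1)^(2). Set equal to p_1/p_2.
Solve for the ratio: q_2/q_1 = [p_1/p_2]^(0.5).
Substitute q_2 = (q_2/q_1)·q_1 into the budget: q_1* = I/(p_1 + p_2·(q_2/q_1)).
Numerically q_2/q_1 = 2.685144, so q_1* = 131/(36.05 + 5·2.685144) = 2.6478 and q_2* = 2.685144·2.6478 = 7.1096.

q_1* = 2.6478, q_2* = 7.1096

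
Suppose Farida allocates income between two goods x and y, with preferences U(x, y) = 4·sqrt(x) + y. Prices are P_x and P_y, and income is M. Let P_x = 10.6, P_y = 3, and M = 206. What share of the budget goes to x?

share on x = 0.0165

MU_x = 2/√x, MU_y = 1. Tangency: 2/√x = P_x/P_y.
Thus x* = (2·P_y/P_x)² — independent of M — with the rest of income spent on y.
Plugging in: x* = (2·3/10.6)² = 0.3204, y* = 67.5346.
Expenditure on x: 10.6·0.3204 = 3.3962; share = 0.0165.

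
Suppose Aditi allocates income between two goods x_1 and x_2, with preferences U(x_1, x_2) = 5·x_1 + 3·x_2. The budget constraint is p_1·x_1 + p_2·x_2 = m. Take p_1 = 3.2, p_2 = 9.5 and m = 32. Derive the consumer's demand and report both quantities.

Linear utility — the consumer picks whichever good has higher MU/price: 5/3.2 = 1.5625 vs 3/9.5 = 0.3158.
x_1 gives more utility per dollar, so spend all income on x_1: x_1* = m/p_1, x_2* = 0.
Numerically: x_1* = 10, x_2* = 0.

x_1* = 10, x_2* = 0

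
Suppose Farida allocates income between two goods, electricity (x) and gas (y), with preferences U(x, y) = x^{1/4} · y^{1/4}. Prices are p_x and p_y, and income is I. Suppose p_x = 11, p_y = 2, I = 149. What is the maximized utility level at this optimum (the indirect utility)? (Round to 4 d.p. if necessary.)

Tangency: MRS = y/x = p_x/p_y.
Rearranging, p_y·y = p_x·x. Substituting into the budget gives p_x·x·(1 + 1) = I.
Demand: x*(p_x,p_y,I) = 0.5·I/p_x and y* = 0.5·I/p_y.
At p_x=11, p_y=2, I=149: x* = 0.5·149/11 = 6.7727, y* = 37.25.
Utility at the optimum: U(6.7727, 37.25) = 3.9854.

V = 3.9854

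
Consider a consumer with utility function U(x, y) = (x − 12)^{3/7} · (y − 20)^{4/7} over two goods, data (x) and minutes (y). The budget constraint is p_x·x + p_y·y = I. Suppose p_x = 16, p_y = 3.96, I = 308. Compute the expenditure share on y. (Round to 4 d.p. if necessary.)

share on y = 0.3254

Discretionary income = 308 − 12·16 − 20·3.96 = 36.8; x* = 12 + 3/7·36.8/16 = 12.9857; y* = 20 + 4/7·36.8/3.96 = 25.3102.
Expenditure on y: 3.96·25.3102 = 100.2286; share = 0.3254.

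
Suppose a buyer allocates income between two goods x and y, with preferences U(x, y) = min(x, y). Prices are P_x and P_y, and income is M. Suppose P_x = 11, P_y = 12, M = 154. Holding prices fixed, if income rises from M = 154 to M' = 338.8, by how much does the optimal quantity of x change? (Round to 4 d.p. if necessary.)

With perfect complements, no substitution: consume in ratio x:y = 1:1.
Budget: P_x·x + P_y·x = M, so (P_x + P_y)·x = M.
Demand: x*(P_x,P_y,M) = M/(P_x + P_y), y* = M/(P_x + P_y).
Here 11 + 12 = 23, giving x* = 6.6957.
At M' = 338.8: x* = 14.7304. Change: 14.7304 − 6.6957 = 8.0348.

Δx* = 8.0348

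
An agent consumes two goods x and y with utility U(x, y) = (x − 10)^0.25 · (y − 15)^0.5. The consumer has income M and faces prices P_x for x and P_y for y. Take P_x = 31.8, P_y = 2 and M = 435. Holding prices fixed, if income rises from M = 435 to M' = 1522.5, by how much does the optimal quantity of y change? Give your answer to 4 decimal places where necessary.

After buying the subsistence bundle (10, 15), a share 1/3 of the remaining income goes to x: x* = 10 + 1/3·(M − 10P_x − 15P_y)/P_x.
Discretionary income = 435 − 10·31.8 − 15·2 = 87; y* = 15 + 2/3·87/2 = 44.
At M' = 1522.5: y* = 406.5. Change: 406.5 − 44 = 362.5.

Δy* = 362.5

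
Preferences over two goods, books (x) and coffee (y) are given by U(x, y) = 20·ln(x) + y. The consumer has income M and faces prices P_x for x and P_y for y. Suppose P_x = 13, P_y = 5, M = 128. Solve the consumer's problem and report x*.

MU_x = 20/x, MU_y = 1. Tangency: 20/x = P_x/P_y.
So x*(P_x,P_y) = 20·P_y/P_x, independent of income; and y* = (M − 20·P_y)/P_y.
At the given prices: x* = 20·5/13 = 7.6923.

x* = 7.6923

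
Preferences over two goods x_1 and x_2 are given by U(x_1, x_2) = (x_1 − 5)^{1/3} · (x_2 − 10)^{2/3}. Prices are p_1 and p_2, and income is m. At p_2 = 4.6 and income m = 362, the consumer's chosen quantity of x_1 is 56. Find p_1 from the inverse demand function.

p_1 = 2

Let x_1' = x_1−5, x_2' = x_2−10. MRS = (1/2)·x_2'/x_1' = p_1/p_2.
Substituting into the budget: x_1* = 5 + 1/3·(m − 5·p_1 − 10·p_2)/p_1, and x_2* = 10 + 2/3·(…)/p_2.
Set x_1* = 56 in the demand function and solve for p_1: p_1 = 2.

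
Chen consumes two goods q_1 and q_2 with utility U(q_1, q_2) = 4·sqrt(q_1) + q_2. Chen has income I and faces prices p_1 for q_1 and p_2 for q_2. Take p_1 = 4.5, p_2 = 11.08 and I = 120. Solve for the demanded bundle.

q_1* = 24.2502, q_2* = 0.9814

Utility is quasi-linear in q_2; the FOC for q_1 is 2/√q_1 = p_1/p_2.
Solve: √q_1 = 2·p_2/p_1, so q_1*(p_1,p_2) = (2·p_2/p_1)², and q_2* = (I − p_1·q_1*)/p_2.
Plugging in: q_1* = (2·11.08/4.5)² = 24.2502, q_2* = 0.9814.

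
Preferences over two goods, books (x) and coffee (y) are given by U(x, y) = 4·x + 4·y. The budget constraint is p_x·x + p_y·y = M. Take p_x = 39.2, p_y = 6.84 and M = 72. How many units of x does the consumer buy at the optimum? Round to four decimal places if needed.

x* = 0

Linear utility — the consumer picks whichever good has higher MU/price: 4/39.2 = 0.102 vs 4/6.84 = 0.5848.
y gives more utility per dollar, so spend all income on y: y* = M/p_y, x* = 0.
Numerically: x* = 0, y* = 10.5263.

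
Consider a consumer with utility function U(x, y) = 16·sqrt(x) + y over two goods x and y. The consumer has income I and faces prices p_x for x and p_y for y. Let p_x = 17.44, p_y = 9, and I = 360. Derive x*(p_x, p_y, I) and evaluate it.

MU_x = 8/√x, MU_y = 1. Tangency: 8/√x = p_x/p_y.
Thus x* = (8·p_y/p_x)² — independent of I — with the rest of income spent on y.
Plugging in: x* = (8·9/17.44)² = 17.044.

x* = 17.044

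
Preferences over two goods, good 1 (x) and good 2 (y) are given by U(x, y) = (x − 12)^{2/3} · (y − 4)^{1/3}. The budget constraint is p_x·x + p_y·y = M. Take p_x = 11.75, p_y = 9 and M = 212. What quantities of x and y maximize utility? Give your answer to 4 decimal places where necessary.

This is Cobb-Douglas in (x−12, y−4): tangency gives 2/3·p_y·(y−4) = 1/3·p_x·(x−12).
After buying the subsistence bundle (12, 4), a share 2/3 of the remaining income goes to x: x* = 12 + 2/3·(M − 12p_x − 4p_y)/p_x.
Discretionary income = 212 − 12·11.75 − 4·9 = 35; x* = 12 + 2/3·35/11.75 = 13.9858; y* = 4 + 1/3·35/9 = 5.2963.

x* = 13.9858, y* = 5.2963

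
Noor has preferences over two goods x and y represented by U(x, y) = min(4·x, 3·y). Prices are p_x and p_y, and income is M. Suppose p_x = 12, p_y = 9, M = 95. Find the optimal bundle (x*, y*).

With perfect complements, no substitution: consume in ratio x:y = 3:4.
Budget: p_x·x + p_y·(4/3)·x = M, so (3·p_x + 4·p_y)·x = 3·M.
Demand: x*(p_x,p_y,M) = 3·M/(3·p_x + 4·p_y), y* = 4·M/(3·p_x + 4·p_y).
Here 3·12 + 4·9 = 72, giving x* = 3.9583 and y* = 5.2778.

x* = 3.9583, y* = 5.2778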